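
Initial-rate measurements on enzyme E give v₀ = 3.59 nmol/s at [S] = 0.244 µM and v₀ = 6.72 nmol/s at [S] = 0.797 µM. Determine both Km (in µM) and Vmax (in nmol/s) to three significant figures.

Km = 0.498 µM; Vmax = 10.9 nmol/s

From v = Vmax[S]/(Km+[S]), each point gives Vmax = v(Km+[S])/[S].
Equating: 3.59(Km+0.244)/0.244 = 6.72(Km+0.797)/0.797.
14.71·Km + 3.59 = 8.432·Km + 6.72, so (14.71 − 8.432)·Km = 6.72 − 3.59.
Km = 3.130/6.281 = 0.498 µM; then Vmax = 3.59(0.498+0.244)/0.244 = 10.9 nmol/s.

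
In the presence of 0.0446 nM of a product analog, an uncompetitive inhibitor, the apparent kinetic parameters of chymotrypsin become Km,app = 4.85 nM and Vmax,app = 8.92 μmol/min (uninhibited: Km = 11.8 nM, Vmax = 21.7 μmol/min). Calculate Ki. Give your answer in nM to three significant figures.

0.0311 nM

Uncompetitive: Vmax,app = Vmax/α (and Km,app = Km/α) with α = 1 + [I]/Ki.
α = Vmax/Vmax,app = 21.7/8.92 = 2.433.
Ki = [I]/(α − 1) = 0.0446/1.433 = 0.0311 nM.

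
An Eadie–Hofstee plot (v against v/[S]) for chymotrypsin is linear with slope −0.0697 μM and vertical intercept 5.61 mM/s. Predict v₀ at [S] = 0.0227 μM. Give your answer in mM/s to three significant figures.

1.38 mM/s

In the Eadie–Hofstee form v = Vmax − Km·(v/[S]), the slope is −Km and the intercept is Vmax, so Km = 0.0697 μM and Vmax = 5.61 mM/s.
v = 5.61 × 0.0227/(0.0697 + 0.0227) = 1.38 mM/s.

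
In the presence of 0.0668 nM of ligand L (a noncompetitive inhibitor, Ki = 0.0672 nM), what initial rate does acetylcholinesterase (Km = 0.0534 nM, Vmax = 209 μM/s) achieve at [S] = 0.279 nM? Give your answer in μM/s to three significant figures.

88.0 μM/s

α = 1 + [I]/Ki = 1 + 0.0668/0.0672 = 1.994.
For a noncompetitive inhibitor, Vmax is reduced to Vmax/α while Km is unchanged: Km,app = 0.0534 nM, Vmax,app = 105 μM/s.
v = Vmax,app·[S]/(Km,app + [S]) = 105 × 0.279/(0.0534 + 0.279) = 88.0 μM/s.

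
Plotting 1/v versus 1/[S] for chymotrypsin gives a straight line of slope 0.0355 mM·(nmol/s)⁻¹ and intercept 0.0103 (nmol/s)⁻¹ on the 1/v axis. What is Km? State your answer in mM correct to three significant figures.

y-intercept = 1/Vmax ⇒ Vmax = 97.1 nmol/s; slope = Km/Vmax ⇒ Km = slope × Vmax.
Km = 0.0355 × 97.1 = 3.45 mM.

3.45 mM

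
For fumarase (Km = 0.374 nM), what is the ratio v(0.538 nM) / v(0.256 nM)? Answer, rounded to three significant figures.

1.45

The fractional saturations are [S]/(Km+[S]) = 0.256/0.6300 = 0.4063 and 0.538/0.9120 = 0.5899.
v₂/v₁ is just their ratio: 0.5899/0.4063 = 1.45.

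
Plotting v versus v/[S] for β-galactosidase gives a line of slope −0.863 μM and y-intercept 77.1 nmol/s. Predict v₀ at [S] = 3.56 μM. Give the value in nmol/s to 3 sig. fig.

62.1 nmol/s

In the Eadie–Hofstee form v = Vmax − Km·(v/[S]), the slope is −Km and the intercept is Vmax, so Km = 0.863 μM and Vmax = 77.1 nmol/s.
v = 77.1 × 3.56/(0.863 + 3.56) = 62.1 nmol/s.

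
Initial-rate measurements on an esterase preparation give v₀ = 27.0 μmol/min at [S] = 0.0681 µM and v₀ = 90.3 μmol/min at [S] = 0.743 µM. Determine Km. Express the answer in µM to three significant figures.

From v = Vmax[S]/(Km+[S]), each point gives Vmax = v(Km+[S])/[S].
Equating: 27.0(Km+0.0681)/0.0681 = 90.3(Km+0.743)/0.743.
396.5·Km + 27.0 = 121.5·Km + 90.3, so (396.5 − 121.5)·Km = 90.3 − 27.0.
Km = 63.30/274.9 = 0.230 µM; then Vmax = 27.0(0.230+0.0681)/0.0681 = 118 μmol/min.

0.230 µM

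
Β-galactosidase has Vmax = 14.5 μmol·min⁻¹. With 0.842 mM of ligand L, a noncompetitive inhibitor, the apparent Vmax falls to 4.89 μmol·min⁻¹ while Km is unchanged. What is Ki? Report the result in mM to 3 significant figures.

0.428 mM

Noncompetitive: Vmax,app = Vmax/α with α = 1 + [I]/Ki.
α = Vmax/Vmax,app = 14.5/4.89 = 2.965.
Ki = [I]/(α − 1) = 0.842/1.965 = 0.428 mM.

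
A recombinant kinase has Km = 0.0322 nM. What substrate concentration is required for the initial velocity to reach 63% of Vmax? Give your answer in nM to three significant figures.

v/Vmax = [S]/(Km+[S]) = 0.63, so [S] = Km·0.63/(1 − 0.63) = 0.0322 × 1.703.
[S] = 0.0548 nM.

0.0548 nM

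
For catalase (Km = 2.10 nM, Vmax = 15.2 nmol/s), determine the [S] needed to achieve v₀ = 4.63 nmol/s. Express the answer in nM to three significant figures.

0.920 nM

Rearranging v = Vmax[S]/(Km+[S]) gives [S] = Km·v/(Vmax − v).
[S] = 2.10 × 4.63 / (15.2 − 4.63) = 9.723/10.57 = 0.920 nM.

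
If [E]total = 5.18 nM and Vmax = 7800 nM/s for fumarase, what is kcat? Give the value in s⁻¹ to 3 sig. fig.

kcat = Vmax/[E]total = 7800 nM/s / 5.18 nM = 1510 s⁻¹.

1510 s⁻¹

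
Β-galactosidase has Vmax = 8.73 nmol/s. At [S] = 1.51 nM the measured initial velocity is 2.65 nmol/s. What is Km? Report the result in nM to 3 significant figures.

From v = Vmax[S]/(Km+[S]), Km = [S](Vmax − v)/v.
Km = 1.51 × (8.73 − 2.65) / 2.65 = 9.181/2.65 = 3.46 nM.

3.46 nM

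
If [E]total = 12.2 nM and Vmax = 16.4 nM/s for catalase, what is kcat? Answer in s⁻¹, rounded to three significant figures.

kcat = Vmax/[E]total = 16.4 nM/s / 12.2 nM = 1.34 s⁻¹.

1.34 s⁻¹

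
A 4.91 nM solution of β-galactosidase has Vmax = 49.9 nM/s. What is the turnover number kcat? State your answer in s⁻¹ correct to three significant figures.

kcat = Vmax/[E]total = 49.9 nM/s / 4.91 nM = 10.2 s⁻¹.

10.2 s⁻¹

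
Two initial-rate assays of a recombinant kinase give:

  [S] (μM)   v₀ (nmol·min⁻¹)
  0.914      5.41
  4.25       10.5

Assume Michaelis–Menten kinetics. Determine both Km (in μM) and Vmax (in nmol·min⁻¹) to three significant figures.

From v = Vmax[S]/(Km+[S]), each point gives Vmax = v(Km+[S])/[S].
Equating: 5.41(Km+0.914)/0.914 = 10.5(Km+4.25)/4.25.
5.919·Km + 5.41 = 2.471·Km + 10.5, so (5.919 − 2.471)·Km = 10.5 − 5.41.
Km = 5.090/3.448 = 1.48 μM; then Vmax = 5.41(1.48+0.914)/0.914 = 14.1 nmol·min⁻¹.

Km = 1.48 μM; Vmax = 14.1 nmol·min⁻¹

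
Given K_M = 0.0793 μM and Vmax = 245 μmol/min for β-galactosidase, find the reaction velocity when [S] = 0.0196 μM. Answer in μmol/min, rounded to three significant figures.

[S]/(Km+[S]) = 0.0196/0.09890 = 0.1982, the fractional saturation.
v = 0.1982 × Vmax = 0.1982 × 245 = 48.6 μmol/min.

48.6 μmol/min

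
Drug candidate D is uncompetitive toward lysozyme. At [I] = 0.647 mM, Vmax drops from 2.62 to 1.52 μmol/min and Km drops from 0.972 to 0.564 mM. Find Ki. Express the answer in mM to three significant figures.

0.894 mM

Uncompetitive: Vmax,app = Vmax/α (and Km,app = Km/α) with α = 1 + [I]/Ki.
α = Vmax/Vmax,app = 2.62/1.52 = 1.724.
Since α = 1 + [I]/Ki, [I]/Ki = 1.724 − 1 = 0.7237 and Ki = 0.647/0.7237 = 0.894 mM.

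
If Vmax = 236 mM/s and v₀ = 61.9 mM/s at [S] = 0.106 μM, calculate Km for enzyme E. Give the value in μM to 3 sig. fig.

0.298 μM

From v = Vmax[S]/(Km+[S]), Km = [S](Vmax − v)/v.
Km = 0.106 × (236 − 61.9) / 61.9 = 18.45/61.9 = 0.298 μM.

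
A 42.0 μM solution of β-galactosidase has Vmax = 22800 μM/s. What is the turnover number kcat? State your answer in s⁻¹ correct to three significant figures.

kcat = Vmax/[E]total = 22800 μM/s / 42.0 μM = 543 s⁻¹.

543 s⁻¹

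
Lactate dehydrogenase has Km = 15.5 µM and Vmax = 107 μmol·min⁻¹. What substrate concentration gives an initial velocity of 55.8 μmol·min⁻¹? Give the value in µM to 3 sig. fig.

Rearranging v = Vmax[S]/(Km+[S]) gives [S] = Km·v/(Vmax − v).
[S] = 15.5 × 55.8 / (107 − 55.8) = 864.9/51.20 = 16.9 µM.

16.9 µM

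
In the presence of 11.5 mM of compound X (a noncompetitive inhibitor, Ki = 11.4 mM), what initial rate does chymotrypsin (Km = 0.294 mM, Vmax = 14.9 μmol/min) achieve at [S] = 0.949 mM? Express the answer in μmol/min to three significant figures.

5.66 μmol/min

α = 1 + [I]/Ki = 1 + 11.5/11.4 = 2.009.
For a noncompetitive inhibitor, Vmax is reduced to Vmax/α while Km is unchanged: Km,app = 0.294 mM, Vmax,app = 7.42 μmol/min.
v = Vmax,app·[S]/(Km,app + [S]) = 7.42 × 0.949/(0.294 + 0.949) = 5.66 μmol/min.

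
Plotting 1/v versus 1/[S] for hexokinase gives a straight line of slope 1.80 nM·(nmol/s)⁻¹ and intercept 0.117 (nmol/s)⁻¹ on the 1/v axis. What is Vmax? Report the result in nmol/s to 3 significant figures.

The y-intercept of a Lineweaver–Burk plot equals 1/Vmax, so Vmax = 1/0.117 = 8.55 nmol/s.

8.55 nmol/s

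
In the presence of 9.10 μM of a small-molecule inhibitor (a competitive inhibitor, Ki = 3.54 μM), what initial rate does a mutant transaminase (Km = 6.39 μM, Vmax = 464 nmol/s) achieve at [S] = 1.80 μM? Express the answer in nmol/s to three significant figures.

With α = 1 + [I]/Ki = 1 + 9.10/3.54 = 3.571, the competitive rate law is v = Vmax[S] / (αKm + [S]).
v = 464×1.80 / (3.571×6.39 + 1.80) = 835.2/24.62 = 33.9 nmol/s.

33.9 nmol/s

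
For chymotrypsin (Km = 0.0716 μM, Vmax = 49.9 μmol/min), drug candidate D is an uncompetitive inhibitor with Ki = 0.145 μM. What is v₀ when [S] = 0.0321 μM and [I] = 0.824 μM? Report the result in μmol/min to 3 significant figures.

5.60 μmol/min

With α = 1 + [I]/Ki = 1 + 0.824/0.145 = 6.683, the uncompetitive rate law is v = (Vmax/α)·[S] / (Km/α + [S]).
v = (49.9/6.683)×0.0321 / (0.0716/6.683 + 0.0321) = 0.2397/0.04281 = 5.60 μmol/min.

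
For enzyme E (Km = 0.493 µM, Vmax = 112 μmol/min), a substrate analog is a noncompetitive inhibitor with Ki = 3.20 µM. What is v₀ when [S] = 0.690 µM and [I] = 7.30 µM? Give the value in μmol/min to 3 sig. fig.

With α = 1 + [I]/Ki = 1 + 7.30/3.20 = 3.281, the noncompetitive rate law is v = (Vmax/α)·[S] / (Km + [S]).
v = (112/3.281)×0.690 / (0.493 + 0.690) = 23.55/1.183 = 19.9 μmol/min.

19.9 μmol/min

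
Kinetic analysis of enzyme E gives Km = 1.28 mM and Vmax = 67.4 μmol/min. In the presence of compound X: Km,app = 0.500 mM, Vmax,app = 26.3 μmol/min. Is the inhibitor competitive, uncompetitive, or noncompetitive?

uncompetitive

Both Km and Vmax decrease by the same factor (~2.56-fold) — characteristic of uncompetitive inhibition.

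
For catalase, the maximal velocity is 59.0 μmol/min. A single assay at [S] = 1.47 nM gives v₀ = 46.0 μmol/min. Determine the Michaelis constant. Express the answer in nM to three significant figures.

0.415 nM

v/Vmax = 46.0/59.0 = 0.7797 = [S]/(Km+[S]).
So Km + [S] = [S]/0.7797 = 1.885 nM, giving Km = 1.885 − 1.47 = 0.415 nM.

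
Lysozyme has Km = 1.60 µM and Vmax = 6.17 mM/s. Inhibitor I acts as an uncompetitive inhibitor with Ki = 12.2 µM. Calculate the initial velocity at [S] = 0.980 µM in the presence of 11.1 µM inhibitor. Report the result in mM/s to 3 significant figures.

1.74 mM/s

α = 1 + [I]/Ki = 1 + 11.1/12.2 = 1.910.
For an uncompetitive inhibitor, both parameters are divided by α, giving Vmax/α and Km/α: Km,app = 0.838 µM, Vmax,app = 3.23 mM/s.
v = Vmax,app·[S]/(Km,app + [S]) = 3.23 × 0.980/(0.838 + 0.980) = 1.74 mM/s.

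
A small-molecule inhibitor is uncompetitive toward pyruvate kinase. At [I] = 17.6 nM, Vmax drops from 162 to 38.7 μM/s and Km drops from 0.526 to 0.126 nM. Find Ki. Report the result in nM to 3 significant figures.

5.52 nM

Uncompetitive: Vmax,app = Vmax/α (and Km,app = Km/α) with α = 1 + [I]/Ki.
α = Vmax/Vmax,app = 162/38.7 = 4.186.
Since α = 1 + [I]/Ki, [I]/Ki = 4.186 − 1 = 3.186 and Ki = 17.6/3.186 = 5.52 nM.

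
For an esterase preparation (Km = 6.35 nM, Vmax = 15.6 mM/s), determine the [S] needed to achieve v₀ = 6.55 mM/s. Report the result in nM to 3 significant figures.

The required fractional saturation is v/Vmax = 6.55/15.6 = 0.4199.
Then [S]/(Km+[S]) = 0.4199 ⇒ [S] = 6.35 × 0.4199/(1 − 0.4199) = 4.60 nM.

4.60 nM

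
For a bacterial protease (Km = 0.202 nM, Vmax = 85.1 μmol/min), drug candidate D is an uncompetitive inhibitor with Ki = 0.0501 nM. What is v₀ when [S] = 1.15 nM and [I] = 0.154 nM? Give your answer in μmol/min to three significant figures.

With α = 1 + [I]/Ki = 1 + 0.154/0.0501 = 4.074, the uncompetitive rate law is v = (Vmax/α)·[S] / (Km/α + [S]).
v = (85.1/4.074)×1.15 / (0.202/4.074 + 1.15) = 24.02/1.200 = 20.0 μmol/min.

20.0 μmol/min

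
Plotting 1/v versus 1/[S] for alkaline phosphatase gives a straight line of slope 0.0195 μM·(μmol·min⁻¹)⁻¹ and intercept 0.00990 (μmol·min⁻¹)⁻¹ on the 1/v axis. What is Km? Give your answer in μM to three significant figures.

1.97 μM

y-intercept = 1/Vmax ⇒ Vmax = 101 μmol·min⁻¹; slope = Km/Vmax ⇒ Km = slope × Vmax.
Km = 0.0195 × 101 = 1.97 μM.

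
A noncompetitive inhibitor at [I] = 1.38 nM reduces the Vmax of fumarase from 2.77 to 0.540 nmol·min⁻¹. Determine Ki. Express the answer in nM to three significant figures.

Noncompetitive: Vmax,app = Vmax/α with α = 1 + [I]/Ki.
α = Vmax/Vmax,app = 2.77/0.540 = 5.130.
Since α = 1 + [I]/Ki, [I]/Ki = 5.130 − 1 = 4.130 and Ki = 1.38/4.130 = 0.334 nM.

0.334 nM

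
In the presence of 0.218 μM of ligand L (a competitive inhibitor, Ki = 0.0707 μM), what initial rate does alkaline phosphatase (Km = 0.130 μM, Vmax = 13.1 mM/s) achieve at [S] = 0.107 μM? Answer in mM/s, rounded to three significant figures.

2.20 mM/s

With α = 1 + [I]/Ki = 1 + 0.218/0.0707 = 4.083, the competitive rate law is v = Vmax[S] / (αKm + [S]).
v = 13.1×0.107 / (4.083×0.130 + 0.107) = 1.402/0.6378 = 2.20 mM/s.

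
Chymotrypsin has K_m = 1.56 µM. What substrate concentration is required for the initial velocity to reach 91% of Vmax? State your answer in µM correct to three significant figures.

v/Vmax = [S]/(Km+[S]) = 0.91, so [S] = Km·0.91/(1 − 0.91) = 1.56 × 10.11.
[S] = 15.8 µM.

15.8 µM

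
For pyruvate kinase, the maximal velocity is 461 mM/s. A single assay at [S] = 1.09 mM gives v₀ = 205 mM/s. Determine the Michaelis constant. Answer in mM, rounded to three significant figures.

From v = Vmax[S]/(Km+[S]), Km = [S](Vmax − v)/v.
Km = 1.09 × (461 − 205) / 205 = 279.0/205 = 1.36 mM.

1.36 mM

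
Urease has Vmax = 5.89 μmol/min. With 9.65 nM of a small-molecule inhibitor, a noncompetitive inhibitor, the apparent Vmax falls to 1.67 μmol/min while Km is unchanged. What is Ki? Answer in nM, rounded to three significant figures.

3.82 nM

Noncompetitive: Vmax,app = Vmax/α with α = 1 + [I]/Ki.
α = Vmax/Vmax,app = 5.89/1.67 = 3.527.
Ki = [I]/(α − 1) = 9.65/2.527 = 3.82 nM.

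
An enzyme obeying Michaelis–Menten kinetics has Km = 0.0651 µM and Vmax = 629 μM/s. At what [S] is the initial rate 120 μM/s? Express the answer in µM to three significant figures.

0.0153 µM

Rearranging v = Vmax[S]/(Km+[S]) gives [S] = Km·v/(Vmax − v).
[S] = 0.0651 × 120 / (629 − 120) = 7.812/509.0 = 0.0153 µM.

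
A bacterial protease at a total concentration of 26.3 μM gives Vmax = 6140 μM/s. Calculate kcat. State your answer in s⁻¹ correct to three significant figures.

kcat = Vmax/[E]total = 6140 μM/s / 26.3 μM = 233 s⁻¹.

233 s⁻¹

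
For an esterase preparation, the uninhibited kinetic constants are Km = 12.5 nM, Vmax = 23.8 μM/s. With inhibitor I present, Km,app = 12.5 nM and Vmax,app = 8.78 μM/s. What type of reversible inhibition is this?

Vmax decreases (23.8 → 8.78 μM/s) while Km is unchanged — pure noncompetitive inhibition.

noncompetitive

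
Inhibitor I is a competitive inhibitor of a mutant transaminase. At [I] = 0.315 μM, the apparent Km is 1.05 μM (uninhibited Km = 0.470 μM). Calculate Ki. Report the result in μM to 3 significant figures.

Competitive: Km,app = α·Km with α = 1 + [I]/Ki.
α = Km,app/Km = 1.05/0.470 = 2.234.
Ki = [I]/(α − 1) = 0.315/1.234 = 0.255 μM.

0.255 μM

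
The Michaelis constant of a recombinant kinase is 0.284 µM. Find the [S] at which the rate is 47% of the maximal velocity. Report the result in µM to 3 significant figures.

0.252 µM

v/Vmax = [S]/(Km+[S]) = 0.47, so [S] = Km·0.47/(1 − 0.47) = 0.284 × 0.8868.
[S] = 0.252 µM.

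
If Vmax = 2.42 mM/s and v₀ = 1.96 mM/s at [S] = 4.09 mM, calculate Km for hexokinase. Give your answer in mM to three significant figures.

v/Vmax = 1.96/2.42 = 0.8099 = [S]/(Km+[S]).
So Km + [S] = [S]/0.8099 = 5.050 mM, giving Km = 5.050 − 4.09 = 0.960 mM.

0.960 mM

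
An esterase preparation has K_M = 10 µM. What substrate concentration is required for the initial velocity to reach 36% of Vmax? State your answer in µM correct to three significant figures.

v/Vmax = [S]/(Km+[S]) = 0.36, so [S] = Km·0.36/(1 − 0.36) = 10 × 0.5625.
[S] = 5.62 µM.

5.62 µM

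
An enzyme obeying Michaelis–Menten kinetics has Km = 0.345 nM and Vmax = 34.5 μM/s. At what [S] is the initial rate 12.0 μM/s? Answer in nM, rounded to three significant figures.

The required fractional saturation is v/Vmax = 12.0/34.5 = 0.3478.
Then [S]/(Km+[S]) = 0.3478 ⇒ [S] = 0.345 × 0.3478/(1 − 0.3478) = 0.184 nM.

0.184 nM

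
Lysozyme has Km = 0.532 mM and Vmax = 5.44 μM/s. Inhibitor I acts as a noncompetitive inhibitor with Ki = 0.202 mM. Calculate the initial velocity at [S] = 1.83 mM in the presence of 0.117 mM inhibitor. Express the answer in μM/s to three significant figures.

2.67 μM/s

With α = 1 + [I]/Ki = 1 + 0.117/0.202 = 1.579, the noncompetitive rate law is v = (Vmax/α)·[S] / (Km + [S]).
v = (5.44/1.579)×1.83 / (0.532 + 1.83) = 6.304/2.362 = 2.67 μM/s.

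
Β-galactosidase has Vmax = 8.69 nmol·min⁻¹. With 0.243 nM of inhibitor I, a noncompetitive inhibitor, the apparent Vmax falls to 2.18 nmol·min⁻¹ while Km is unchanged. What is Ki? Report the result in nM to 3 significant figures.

0.0814 nM

Noncompetitive: Vmax,app = Vmax/α with α = 1 + [I]/Ki.
α = Vmax/Vmax,app = 8.69/2.18 = 3.986.
Since α = 1 + [I]/Ki, [I]/Ki = 3.986 − 1 = 2.986 and Ki = 0.243/2.986 = 0.0814 nM.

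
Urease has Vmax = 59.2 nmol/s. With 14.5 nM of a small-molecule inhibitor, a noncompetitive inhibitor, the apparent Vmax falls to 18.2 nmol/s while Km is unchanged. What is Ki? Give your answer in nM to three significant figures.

6.44 nM

Noncompetitive: Vmax,app = Vmax/α with α = 1 + [I]/Ki.
α = Vmax/Vmax,app = 59.2/18.2 = 3.253.
Since α = 1 + [I]/Ki, [I]/Ki = 3.253 − 1 = 2.253 and Ki = 14.5/2.253 = 6.44 nM.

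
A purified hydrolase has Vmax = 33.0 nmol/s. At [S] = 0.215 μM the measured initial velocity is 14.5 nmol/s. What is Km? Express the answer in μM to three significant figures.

0.274 μM

From v = Vmax[S]/(Km+[S]), Km = [S](Vmax − v)/v.
Km = 0.215 × (33.0 − 14.5) / 14.5 = 3.978/14.5 = 0.274 μM.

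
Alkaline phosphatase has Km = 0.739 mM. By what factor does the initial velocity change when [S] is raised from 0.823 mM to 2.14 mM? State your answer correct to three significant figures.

The fractional saturations are [S]/(Km+[S]) = 0.823/1.562 = 0.5269 and 2.14/2.879 = 0.7433.
v₂/v₁ is just their ratio: 0.7433/0.5269 = 1.41.

1.41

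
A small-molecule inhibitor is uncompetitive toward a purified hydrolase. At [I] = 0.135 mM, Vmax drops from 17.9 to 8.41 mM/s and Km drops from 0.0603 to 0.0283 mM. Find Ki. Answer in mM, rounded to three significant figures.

0.120 mM

Uncompetitive: Vmax,app = Vmax/α (and Km,app = Km/α) with α = 1 + [I]/Ki.
α = Vmax/Vmax,app = 17.9/8.41 = 2.128.
Ki = [I]/(α − 1) = 0.135/1.128 = 0.120 mM.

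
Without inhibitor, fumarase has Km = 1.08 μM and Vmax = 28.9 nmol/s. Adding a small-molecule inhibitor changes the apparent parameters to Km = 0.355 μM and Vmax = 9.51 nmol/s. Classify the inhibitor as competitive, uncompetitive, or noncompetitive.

Both Km and Vmax decrease by the same factor (~3.04-fold) — characteristic of uncompetitive inhibition.

uncompetitive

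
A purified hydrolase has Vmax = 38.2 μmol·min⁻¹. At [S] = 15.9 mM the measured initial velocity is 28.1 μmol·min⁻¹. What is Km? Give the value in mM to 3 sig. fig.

v/Vmax = 28.1/38.2 = 0.7356 = [S]/(Km+[S]).
So Km + [S] = [S]/0.7356 = 21.61 mM, giving Km = 21.61 − 15.9 = 5.71 mM.

5.71 mM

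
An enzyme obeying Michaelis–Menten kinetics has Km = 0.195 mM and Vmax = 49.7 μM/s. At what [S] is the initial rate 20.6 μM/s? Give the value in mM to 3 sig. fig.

Rearranging v = Vmax[S]/(Km+[S]) gives [S] = Km·v/(Vmax − v).
[S] = 0.195 × 20.6 / (49.7 − 20.6) = 4.017/29.10 = 0.138 mM.

0.138 mM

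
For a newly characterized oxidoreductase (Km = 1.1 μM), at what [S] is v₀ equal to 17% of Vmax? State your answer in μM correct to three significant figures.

v/Vmax = [S]/(Km+[S]) = 0.17, so [S] = Km·0.17/(1 − 0.17) = 1.1 × 0.2048.
[S] = 0.225 μM.

0.225 μM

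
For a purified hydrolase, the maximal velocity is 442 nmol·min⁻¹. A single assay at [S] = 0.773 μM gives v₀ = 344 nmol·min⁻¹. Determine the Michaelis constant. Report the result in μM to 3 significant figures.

From v = Vmax[S]/(Km+[S]), Km = [S](Vmax − v)/v.
Km = 0.773 × (442 − 344) / 344 = 75.75/344 = 0.220 μM.

0.220 μM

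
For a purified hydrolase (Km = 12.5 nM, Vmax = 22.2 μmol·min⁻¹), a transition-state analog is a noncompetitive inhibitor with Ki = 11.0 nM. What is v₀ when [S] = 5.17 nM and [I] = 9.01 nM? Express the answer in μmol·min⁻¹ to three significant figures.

3.57 μmol·min⁻¹

α = 1 + [I]/Ki = 1 + 9.01/11.0 = 1.819.
For a noncompetitive inhibitor, Vmax is reduced to Vmax/α while Km is unchanged: Km,app = 12.5 nM, Vmax,app = 12.2 μmol·min⁻¹.
v = Vmax,app·[S]/(Km,app + [S]) = 12.2 × 5.17/(12.5 + 5.17) = 3.57 μmol·min⁻¹.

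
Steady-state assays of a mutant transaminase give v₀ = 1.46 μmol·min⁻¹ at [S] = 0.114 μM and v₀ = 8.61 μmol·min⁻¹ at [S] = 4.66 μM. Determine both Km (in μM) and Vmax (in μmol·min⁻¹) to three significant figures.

Km = 0.652 μM; Vmax = 9.82 μmol·min⁻¹

From v = Vmax[S]/(Km+[S]), each point gives Vmax = v(Km+[S])/[S].
Equating: 1.46(Km+0.114)/0.114 = 8.61(Km+4.66)/4.66.
12.81·Km + 1.46 = 1.848·Km + 8.61, so (12.81 − 1.848)·Km = 8.61 − 1.46.
Km = 7.150/10.96 = 0.652 μM; then Vmax = 1.46(0.652+0.114)/0.114 = 9.82 μmol·min⁻¹.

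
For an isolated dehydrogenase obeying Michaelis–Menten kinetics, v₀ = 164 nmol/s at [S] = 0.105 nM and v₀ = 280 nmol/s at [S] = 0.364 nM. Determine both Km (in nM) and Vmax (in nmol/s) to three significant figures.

From v = Vmax[S]/(Km+[S]), each point gives Vmax = v(Km+[S])/[S].
Equating: 164(Km+0.105)/0.105 = 280(Km+0.364)/0.364.
1562·Km + 164 = 769.2·Km + 280, so (1562 − 769.2)·Km = 280 − 164.
Km = 116.0/792.7 = 0.146 nM; then Vmax = 164(0.146+0.105)/0.105 = 393 nmol/s.

Km = 0.146 nM; Vmax = 393 nmol/s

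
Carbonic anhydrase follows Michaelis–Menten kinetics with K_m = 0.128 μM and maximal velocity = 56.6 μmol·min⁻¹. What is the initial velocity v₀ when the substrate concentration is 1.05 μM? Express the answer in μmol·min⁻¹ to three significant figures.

50.4 μmol·min⁻¹

v = Vmax·[S]/(Km + [S]) = 56.6 × 1.05 / (0.128 + 1.05)
  = 59.43 / 1.178 = 50.4 μmol·min⁻¹.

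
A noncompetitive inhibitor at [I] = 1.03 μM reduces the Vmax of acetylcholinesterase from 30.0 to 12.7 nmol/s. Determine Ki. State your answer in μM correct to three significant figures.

0.756 μM

Noncompetitive: Vmax,app = Vmax/α with α = 1 + [I]/Ki.
α = Vmax/Vmax,app = 30.0/12.7 = 2.362.
Since α = 1 + [I]/Ki, [I]/Ki = 2.362 − 1 = 1.362 and Ki = 1.03/1.362 = 0.756 μM.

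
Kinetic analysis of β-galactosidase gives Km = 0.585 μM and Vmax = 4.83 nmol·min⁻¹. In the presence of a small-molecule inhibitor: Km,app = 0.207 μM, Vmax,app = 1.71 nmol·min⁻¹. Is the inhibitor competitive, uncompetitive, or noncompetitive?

uncompetitive

Both Km and Vmax decrease by the same factor (~2.82-fold) — characteristic of uncompetitive inhibition.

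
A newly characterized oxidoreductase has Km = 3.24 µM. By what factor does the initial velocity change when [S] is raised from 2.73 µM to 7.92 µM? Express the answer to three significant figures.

The fractional saturations are [S]/(Km+[S]) = 2.73/5.970 = 0.4573 and 7.92/11.16 = 0.7097.
v₂/v₁ is just their ratio: 0.7097/0.4573 = 1.55.

1.55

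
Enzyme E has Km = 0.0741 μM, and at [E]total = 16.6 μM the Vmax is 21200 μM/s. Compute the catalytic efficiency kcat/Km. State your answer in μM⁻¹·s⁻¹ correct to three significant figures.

kcat = Vmax/[E]total = 21200/16.6 = 1280 s⁻¹.
kcat/Km = 1280/0.0741 = 17200 μM⁻¹·s⁻¹.

17200 μM⁻¹·s⁻¹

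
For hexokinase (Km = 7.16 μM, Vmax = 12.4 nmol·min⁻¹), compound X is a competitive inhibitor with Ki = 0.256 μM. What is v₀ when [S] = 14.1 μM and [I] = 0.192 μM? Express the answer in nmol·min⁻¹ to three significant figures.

With α = 1 + [I]/Ki = 1 + 0.192/0.256 = 1.750, the competitive rate law is v = Vmax[S] / (αKm + [S]).
v = 12.4×14.1 / (1.750×7.16 + 14.1) = 174.8/26.63 = 6.57 nmol·min⁻¹.

6.57 nmol·min⁻¹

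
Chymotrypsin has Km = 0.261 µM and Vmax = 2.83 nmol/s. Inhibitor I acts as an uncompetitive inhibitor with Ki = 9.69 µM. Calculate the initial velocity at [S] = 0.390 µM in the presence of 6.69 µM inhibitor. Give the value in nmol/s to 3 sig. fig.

1.20 nmol/s

α = 1 + [I]/Ki = 1 + 6.69/9.69 = 1.690.
For an uncompetitive inhibitor, both parameters are divided by α, giving Vmax/α and Km/α: Km,app = 0.154 µM, Vmax,app = 1.67 nmol/s.
v = Vmax,app·[S]/(Km,app + [S]) = 1.67 × 0.390/(0.154 + 0.390) = 1.20 nmol/s.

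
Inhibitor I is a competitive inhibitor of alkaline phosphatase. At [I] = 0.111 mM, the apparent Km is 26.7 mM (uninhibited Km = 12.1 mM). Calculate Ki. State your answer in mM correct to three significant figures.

0.0920 mM

Competitive: Km,app = α·Km with α = 1 + [I]/Ki.
α = Km,app/Km = 26.7/12.1 = 2.207.
Ki = [I]/(α − 1) = 0.111/1.207 = 0.0920 mM.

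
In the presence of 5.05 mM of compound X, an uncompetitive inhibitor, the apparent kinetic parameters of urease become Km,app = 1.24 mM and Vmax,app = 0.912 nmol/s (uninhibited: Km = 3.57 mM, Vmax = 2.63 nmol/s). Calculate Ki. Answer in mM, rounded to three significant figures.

2.68 mM

Uncompetitive: Vmax,app = Vmax/α (and Km,app = Km/α) with α = 1 + [I]/Ki.
α = Vmax/Vmax,app = 2.63/0.912 = 2.884.
Since α = 1 + [I]/Ki, [I]/Ki = 2.884 − 1 = 1.884 and Ki = 5.05/1.884 = 2.68 mM.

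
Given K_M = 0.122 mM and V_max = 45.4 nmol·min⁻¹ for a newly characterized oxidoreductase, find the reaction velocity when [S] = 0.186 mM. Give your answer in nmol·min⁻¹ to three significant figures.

27.4 nmol·min⁻¹

[S]/(Km+[S]) = 0.186/0.3080 = 0.6039, the fractional saturation.
v = 0.6039 × Vmax = 0.6039 × 45.4 = 27.4 nmol·min⁻¹.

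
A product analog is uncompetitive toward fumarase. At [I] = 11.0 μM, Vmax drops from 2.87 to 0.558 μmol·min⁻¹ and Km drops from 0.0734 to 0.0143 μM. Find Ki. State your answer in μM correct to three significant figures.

Uncompetitive: Vmax,app = Vmax/α (and Km,app = Km/α) with α = 1 + [I]/Ki.
α = Vmax/Vmax,app = 2.87/0.558 = 5.143.
Ki = [I]/(α − 1) = 11.0/4.143 = 2.65 μM.

2.65 μM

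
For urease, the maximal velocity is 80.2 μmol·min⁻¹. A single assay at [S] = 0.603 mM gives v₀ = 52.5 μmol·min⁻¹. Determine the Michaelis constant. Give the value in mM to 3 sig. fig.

0.318 mM

From v = Vmax[S]/(Km+[S]), Km = [S](Vmax − v)/v.
Km = 0.603 × (80.2 − 52.5) / 52.5 = 16.70/52.5 = 0.318 mM.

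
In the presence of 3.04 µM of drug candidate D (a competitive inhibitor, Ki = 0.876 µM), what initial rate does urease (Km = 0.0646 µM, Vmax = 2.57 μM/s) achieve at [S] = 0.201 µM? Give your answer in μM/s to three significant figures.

1.05 μM/s

α = 1 + [I]/Ki = 1 + 3.04/0.876 = 4.470.
For a competitive inhibitor, Vmax is unchanged and the apparent Km becomes α·Km: Km,app = 0.289 µM, Vmax,app = 2.57 μM/s.
v = Vmax,app·[S]/(Km,app + [S]) = 2.57 × 0.201/(0.289 + 0.201) = 1.05 μM/s.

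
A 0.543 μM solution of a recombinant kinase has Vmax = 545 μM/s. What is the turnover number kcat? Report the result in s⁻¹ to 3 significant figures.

kcat = Vmax/[E]total = 545 μM/s / 0.543 μM = 1000 s⁻¹.

1000 s⁻¹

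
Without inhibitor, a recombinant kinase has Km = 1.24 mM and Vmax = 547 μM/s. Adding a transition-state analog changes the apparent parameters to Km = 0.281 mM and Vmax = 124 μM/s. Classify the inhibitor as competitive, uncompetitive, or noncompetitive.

Both Km and Vmax decrease by the same factor (~4.41-fold) — characteristic of uncompetitive inhibition.

uncompetitive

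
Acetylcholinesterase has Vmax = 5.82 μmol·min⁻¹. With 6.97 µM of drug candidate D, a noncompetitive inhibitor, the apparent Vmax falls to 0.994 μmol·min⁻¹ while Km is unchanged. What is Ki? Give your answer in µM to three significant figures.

Noncompetitive: Vmax,app = Vmax/α with α = 1 + [I]/Ki.
α = Vmax/Vmax,app = 5.82/0.994 = 5.855.
Since α = 1 + [I]/Ki, [I]/Ki = 5.855 − 1 = 4.855 and Ki = 6.97/4.855 = 1.44 µM.

1.44 µM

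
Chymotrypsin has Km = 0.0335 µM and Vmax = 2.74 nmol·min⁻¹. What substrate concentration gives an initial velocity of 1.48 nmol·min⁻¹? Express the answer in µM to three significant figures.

The required fractional saturation is v/Vmax = 1.48/2.74 = 0.5401.
Then [S]/(Km+[S]) = 0.5401 ⇒ [S] = 0.0335 × 0.5401/(1 − 0.5401) = 0.0393 µM.

0.0393 µM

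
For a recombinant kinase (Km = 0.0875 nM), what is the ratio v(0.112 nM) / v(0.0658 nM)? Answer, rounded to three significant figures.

1.31

The fractional saturations are [S]/(Km+[S]) = 0.0658/0.1533 = 0.4292 and 0.112/0.1995 = 0.5614.
v₂/v₁ is just their ratio: 0.5614/0.4292 = 1.31.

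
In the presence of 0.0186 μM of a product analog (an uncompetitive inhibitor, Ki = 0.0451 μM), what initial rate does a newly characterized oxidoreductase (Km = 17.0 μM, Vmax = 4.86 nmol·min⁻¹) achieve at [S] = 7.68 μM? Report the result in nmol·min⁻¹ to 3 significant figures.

α = 1 + [I]/Ki = 1 + 0.0186/0.0451 = 1.412.
For an uncompetitive inhibitor, both parameters are divided by α, giving Vmax/α and Km/α: Km,app = 12.0 μM, Vmax,app = 3.44 nmol·min⁻¹.
v = Vmax,app·[S]/(Km,app + [S]) = 3.44 × 7.68/(12.0 + 7.68) = 1.34 nmol·min⁻¹.

1.34 nmol·min⁻¹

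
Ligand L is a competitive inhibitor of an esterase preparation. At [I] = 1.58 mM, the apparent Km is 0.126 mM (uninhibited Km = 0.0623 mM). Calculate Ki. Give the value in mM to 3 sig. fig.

Competitive: Km,app = α·Km with α = 1 + [I]/Ki.
α = Km,app/Km = 0.126/0.0623 = 2.022.
Since α = 1 + [I]/Ki, [I]/Ki = 2.022 − 1 = 1.022 and Ki = 1.58/1.022 = 1.55 mM.

1.55 mM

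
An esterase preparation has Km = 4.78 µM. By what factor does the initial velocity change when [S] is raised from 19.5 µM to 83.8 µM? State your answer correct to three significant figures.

Since Vmax cancels, v₂/v₁ = [S]₂(Km+[S]₁) / [S]₁(Km+[S]₂).
= 83.8×(4.78+19.5) / (19.5×(4.78+83.8)) = 2035/1727 = 1.18.

1.18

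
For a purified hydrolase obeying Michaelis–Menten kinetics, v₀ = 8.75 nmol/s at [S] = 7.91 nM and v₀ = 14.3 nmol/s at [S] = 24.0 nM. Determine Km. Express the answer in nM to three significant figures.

From v = Vmax[S]/(Km+[S]), each point gives Vmax = v(Km+[S])/[S].
Equating: 8.75(Km+7.91)/7.91 = 14.3(Km+24.0)/24.0.
1.106·Km + 8.75 = 0.5958·Km + 14.3, so (1.106 − 0.5958)·Km = 14.3 − 8.75.
Km = 5.550/0.5104 = 10.9 nM; then Vmax = 8.75(10.9+7.91)/7.91 = 20.8 nmol/s.

10.9 nM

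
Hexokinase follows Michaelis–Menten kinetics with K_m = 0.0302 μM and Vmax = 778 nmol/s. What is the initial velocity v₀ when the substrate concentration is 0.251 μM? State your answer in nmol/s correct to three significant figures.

694 nmol/s

[S]/(Km+[S]) = 0.251/0.2812 = 0.8926, the fractional saturation.
v = 0.8926 × Vmax = 0.8926 × 778 = 694 nmol/s.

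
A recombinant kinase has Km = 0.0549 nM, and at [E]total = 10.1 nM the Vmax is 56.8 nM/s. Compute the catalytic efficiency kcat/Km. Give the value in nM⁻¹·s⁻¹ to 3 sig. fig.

102 nM⁻¹·s⁻¹

kcat = Vmax/[E]total = 56.8/10.1 = 5.62 s⁻¹.
kcat/Km = 5.62/0.0549 = 102 nM⁻¹·s⁻¹.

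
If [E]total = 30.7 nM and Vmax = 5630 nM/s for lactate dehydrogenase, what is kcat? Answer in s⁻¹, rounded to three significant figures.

kcat = Vmax/[E]total = 5630 nM/s / 30.7 nM = 183 s⁻¹.

183 s⁻¹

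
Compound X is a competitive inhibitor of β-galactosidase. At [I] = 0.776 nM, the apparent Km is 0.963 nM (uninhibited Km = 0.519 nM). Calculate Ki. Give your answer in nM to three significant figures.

Competitive: Km,app = α·Km with α = 1 + [I]/Ki.
α = Km,app/Km = 0.963/0.519 = 1.855.
Ki = [I]/(α − 1) = 0.776/0.8555 = 0.907 nM.

0.907 nM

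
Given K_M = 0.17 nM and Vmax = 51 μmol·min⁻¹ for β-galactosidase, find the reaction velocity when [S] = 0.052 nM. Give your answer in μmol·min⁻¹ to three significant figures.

[S]/(Km+[S]) = 0.052/0.2220 = 0.2342, the fractional saturation.
v = 0.2342 × Vmax = 0.2342 × 51 = 11.9 μmol·min⁻¹.

11.9 μmol·min⁻¹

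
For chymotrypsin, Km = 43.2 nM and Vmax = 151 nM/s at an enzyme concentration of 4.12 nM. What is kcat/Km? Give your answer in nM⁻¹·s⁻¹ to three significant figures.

kcat = Vmax/[E]total = 151/4.12 = 36.7 s⁻¹.
kcat/Km = 36.7/43.2 = 0.848 nM⁻¹·s⁻¹.

0.848 nM⁻¹·s⁻¹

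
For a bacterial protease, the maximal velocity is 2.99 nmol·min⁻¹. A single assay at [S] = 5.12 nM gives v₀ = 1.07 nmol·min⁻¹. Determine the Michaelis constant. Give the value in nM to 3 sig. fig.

From v = Vmax[S]/(Km+[S]), Km = [S](Vmax − v)/v.
Km = 5.12 × (2.99 − 1.07) / 1.07 = 9.830/1.07 = 9.19 nM.

9.19 nM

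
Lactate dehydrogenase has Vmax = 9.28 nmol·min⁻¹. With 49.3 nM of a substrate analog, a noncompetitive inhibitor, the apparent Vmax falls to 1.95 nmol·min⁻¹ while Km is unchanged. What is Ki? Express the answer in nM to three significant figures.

Noncompetitive: Vmax,app = Vmax/α with α = 1 + [I]/Ki.
α = Vmax/Vmax,app = 9.28/1.95 = 4.759.
Since α = 1 + [I]/Ki, [I]/Ki = 4.759 − 1 = 3.759 and Ki = 49.3/3.759 = 13.1 nM.

13.1 nM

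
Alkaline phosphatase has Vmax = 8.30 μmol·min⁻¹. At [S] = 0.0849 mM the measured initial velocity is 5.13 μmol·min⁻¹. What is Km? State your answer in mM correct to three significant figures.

0.0525 mM

v/Vmax = 5.13/8.30 = 0.6181 = [S]/(Km+[S]).
So Km + [S] = [S]/0.6181 = 0.1374 mM, giving Km = 0.1374 − 0.0849 = 0.0525 mM.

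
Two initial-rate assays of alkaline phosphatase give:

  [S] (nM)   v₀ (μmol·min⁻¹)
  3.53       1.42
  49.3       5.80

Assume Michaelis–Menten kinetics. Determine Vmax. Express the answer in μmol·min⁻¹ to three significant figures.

In reciprocal form, 1/v = (Km/Vmax)·(1/[S]) + 1/Vmax. The two points give (1/[S], 1/v) = (0.2833, 0.7042) and (0.02028, 0.1724).
Slope = (0.7042 − 0.1724)/(0.2833 − 0.02028) = 2.022; intercept = 0.7042 − 2.022×0.2833 = 0.1314.
Vmax = 1/intercept = 7.61 μmol·min⁻¹; Km = slope × Vmax = 2.022 × 7.61 = 15.4 nM.

7.61 μmol·min⁻¹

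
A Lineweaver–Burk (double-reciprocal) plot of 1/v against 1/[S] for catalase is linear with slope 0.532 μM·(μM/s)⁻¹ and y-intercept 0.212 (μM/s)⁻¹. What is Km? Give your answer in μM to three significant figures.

y-intercept = 1/Vmax ⇒ Vmax = 4.72 μM/s; slope = Km/Vmax ⇒ Km = slope × Vmax.
Km = 0.532 × 4.72 = 2.51 μM.

2.51 μM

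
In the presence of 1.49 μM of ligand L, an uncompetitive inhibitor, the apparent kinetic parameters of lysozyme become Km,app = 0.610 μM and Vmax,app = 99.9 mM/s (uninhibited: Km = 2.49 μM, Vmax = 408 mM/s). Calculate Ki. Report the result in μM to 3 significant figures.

0.483 μM

Uncompetitive: Vmax,app = Vmax/α (and Km,app = Km/α) with α = 1 + [I]/Ki.
α = Vmax/Vmax,app = 408/99.9 = 4.084.
Since α = 1 + [I]/Ki, [I]/Ki = 4.084 − 1 = 3.084 and Ki = 1.49/3.084 = 0.483 μM.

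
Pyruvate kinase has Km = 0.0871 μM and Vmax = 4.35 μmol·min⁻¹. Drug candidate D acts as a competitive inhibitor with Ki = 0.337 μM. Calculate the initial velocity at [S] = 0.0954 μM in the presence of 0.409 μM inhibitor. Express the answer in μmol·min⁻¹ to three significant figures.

α = 1 + [I]/Ki = 1 + 0.409/0.337 = 2.214.
For a competitive inhibitor, Vmax is unchanged and the apparent Km becomes α·Km: Km,app = 0.193 μM, Vmax,app = 4.35 μmol·min⁻¹.
v = Vmax,app·[S]/(Km,app + [S]) = 4.35 × 0.0954/(0.193 + 0.0954) = 1.44 μmol·min⁻¹.

1.44 μmol·min⁻¹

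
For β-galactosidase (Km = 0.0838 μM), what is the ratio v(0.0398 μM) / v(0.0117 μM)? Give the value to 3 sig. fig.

Since Vmax cancels, v₂/v₁ = [S]₂(Km+[S]₁) / [S]₁(Km+[S]₂).
= 0.0398×(0.0838+0.0117) / (0.0117×(0.0838+0.0398)) = 0.003801/0.001446 = 2.63.

2.63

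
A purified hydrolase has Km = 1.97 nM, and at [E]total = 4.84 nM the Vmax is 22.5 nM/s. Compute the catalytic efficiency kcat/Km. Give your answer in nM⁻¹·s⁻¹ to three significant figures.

kcat = Vmax/[E]total = 22.5/4.84 = 4.65 s⁻¹.
kcat/Km = 4.65/1.97 = 2.36 nM⁻¹·s⁻¹.

2.36 nM⁻¹·s⁻¹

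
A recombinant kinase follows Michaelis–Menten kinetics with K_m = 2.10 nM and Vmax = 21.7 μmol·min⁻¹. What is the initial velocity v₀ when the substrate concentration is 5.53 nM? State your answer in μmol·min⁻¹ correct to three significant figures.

[S]/(Km+[S]) = 5.53/7.630 = 0.7248, the fractional saturation.
v = 0.7248 × Vmax = 0.7248 × 21.7 = 15.7 μmol·min⁻¹.

15.7 μmol·min⁻¹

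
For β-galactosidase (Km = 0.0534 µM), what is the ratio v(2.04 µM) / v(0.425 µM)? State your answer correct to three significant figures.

Since Vmax cancels, v₂/v₁ = [S]₂(Km+[S]₁) / [S]₁(Km+[S]₂).
= 2.04×(0.0534+0.425) / (0.425×(0.0534+2.04)) = 0.9759/0.8897 = 1.10.

1.10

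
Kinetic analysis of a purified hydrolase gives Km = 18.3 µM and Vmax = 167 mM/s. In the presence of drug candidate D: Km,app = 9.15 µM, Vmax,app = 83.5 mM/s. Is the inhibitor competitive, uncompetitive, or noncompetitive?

uncompetitive

Both Km and Vmax decrease by the same factor (~2.00-fold) — characteristic of uncompetitive inhibition.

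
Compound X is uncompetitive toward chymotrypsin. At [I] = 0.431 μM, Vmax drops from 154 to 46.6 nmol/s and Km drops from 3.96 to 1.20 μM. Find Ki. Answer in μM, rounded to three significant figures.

0.187 μM

Uncompetitive: Vmax,app = Vmax/α (and Km,app = Km/α) with α = 1 + [I]/Ki.
α = Vmax/Vmax,app = 154/46.6 = 3.305.
Ki = [I]/(α − 1) = 0.431/2.305 = 0.187 μM.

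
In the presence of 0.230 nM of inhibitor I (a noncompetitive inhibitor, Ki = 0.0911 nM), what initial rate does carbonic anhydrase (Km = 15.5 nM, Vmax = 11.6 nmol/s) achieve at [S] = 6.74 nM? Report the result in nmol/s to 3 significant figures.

With α = 1 + [I]/Ki = 1 + 0.230/0.0911 = 3.525, the noncompetitive rate law is v = (Vmax/α)·[S] / (Km + [S]).
v = (11.6/3.525)×6.74 / (15.5 + 6.74) = 22.18/22.24 = 0.997 nmol/s.

0.997 nmol/s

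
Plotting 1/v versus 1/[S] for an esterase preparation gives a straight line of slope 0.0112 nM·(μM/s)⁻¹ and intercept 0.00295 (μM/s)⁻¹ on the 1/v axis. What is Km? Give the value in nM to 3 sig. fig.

y-intercept = 1/Vmax ⇒ Vmax = 339 μM/s; slope = Km/Vmax ⇒ Km = slope × Vmax.
Km = 0.0112 × 339 = 3.80 nM.

3.80 nM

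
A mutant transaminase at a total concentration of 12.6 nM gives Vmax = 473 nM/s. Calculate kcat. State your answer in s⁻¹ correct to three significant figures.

37.5 s⁻¹

kcat = Vmax/[E]total = 473 nM/s / 12.6 nM = 37.5 s⁻¹.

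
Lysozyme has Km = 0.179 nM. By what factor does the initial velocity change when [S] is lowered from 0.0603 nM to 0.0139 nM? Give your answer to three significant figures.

The fractional saturations are [S]/(Km+[S]) = 0.0603/0.2393 = 0.2520 and 0.0139/0.1929 = 0.07206.
v₂/v₁ is just their ratio: 0.07206/0.2520 = 0.286.

0.286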